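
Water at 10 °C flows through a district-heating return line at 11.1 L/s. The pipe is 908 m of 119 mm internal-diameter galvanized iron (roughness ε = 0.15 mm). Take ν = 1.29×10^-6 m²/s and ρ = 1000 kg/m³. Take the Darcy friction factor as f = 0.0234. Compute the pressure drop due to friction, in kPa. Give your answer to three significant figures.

V = 4Q/(πD²) = 4·0.0111/(π·0.119²) = 0.9980 m/s
h_f = f(L/D)V²/(2g) = 0.02340·(908/0.119)·0.9980²/(2·9.81) = 9.064 m
Δp = ρg·h_f = 1000·9.81·9.064 = 88.92 kPa

Δp ≈ 88.9 kPa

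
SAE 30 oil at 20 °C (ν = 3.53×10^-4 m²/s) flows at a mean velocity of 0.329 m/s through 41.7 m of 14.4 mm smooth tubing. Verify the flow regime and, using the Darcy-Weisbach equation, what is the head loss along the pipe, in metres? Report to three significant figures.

Re = VD/ν = 0.329·0.01440/3.53×10^-4 = 13.4 → laminar (Re < 2300)
f = 64/Re = 4.769
h_f = f(L/D)V²/(2g) = 4.769·(41.7/0.01440)·0.329²/(2·9.81) = 76.18 m

h_f ≈ 76.2 m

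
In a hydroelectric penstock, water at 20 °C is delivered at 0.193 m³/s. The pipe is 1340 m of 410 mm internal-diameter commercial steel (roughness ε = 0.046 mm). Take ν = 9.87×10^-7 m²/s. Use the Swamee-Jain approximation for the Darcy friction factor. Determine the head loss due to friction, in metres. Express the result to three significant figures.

h_f ≈ 5.09 m

V = 4Q/(πD²) = 4·0.193/(π·0.410²) = 1.462 m/s
Re = VD/ν = 1.462·0.410/9.87×10^-7 = 6.07×10^5 → turbulent
ε/D = 0.046/410 = 1.12×10^-4
Swamee-Jain: f = 0.01431
h_f = f(L/D)V²/(2g) = 0.01431·(1340/0.410)·1.462²/(2·9.81) = 5.094 m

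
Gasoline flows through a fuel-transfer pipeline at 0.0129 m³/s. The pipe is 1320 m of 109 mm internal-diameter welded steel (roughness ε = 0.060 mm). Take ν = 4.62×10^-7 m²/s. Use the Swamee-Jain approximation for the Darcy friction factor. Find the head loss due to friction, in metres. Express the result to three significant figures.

h_f ≈ 21.8 m

V = 4Q/(πD²) = 4·0.0129/(π·0.109²) = 1.382 m/s
Re = VD/ν = 1.382·0.109/4.62×10^-7 = 3.26×10^5 → turbulent
ε/D = 0.060/109 = 5.50×10^-4
Swamee-Jain: f = 0.01851
h_f = f(L/D)V²/(2g) = 0.01851·(1320/0.109)·1.382²/(2·9.81) = 21.84 m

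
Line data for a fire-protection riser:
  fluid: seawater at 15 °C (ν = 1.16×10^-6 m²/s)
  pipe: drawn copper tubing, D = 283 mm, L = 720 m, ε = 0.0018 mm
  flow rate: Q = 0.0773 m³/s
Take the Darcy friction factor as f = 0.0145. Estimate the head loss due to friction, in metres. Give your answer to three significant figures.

V = 4Q/(πD²) = 4·0.0773/(π·0.283²) = 1.229 m/s
h_f = f(L/D)V²/(2g) = 0.01450·(720/0.283)·1.229²/(2·9.81) = 2.840 m

h_f ≈ 2.84 m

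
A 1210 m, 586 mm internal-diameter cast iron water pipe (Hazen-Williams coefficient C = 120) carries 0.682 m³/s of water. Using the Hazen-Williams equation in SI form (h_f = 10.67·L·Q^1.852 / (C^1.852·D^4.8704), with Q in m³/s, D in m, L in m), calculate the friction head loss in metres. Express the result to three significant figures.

h_f = 10.67·1210·0.682^1.852 / (120^1.852·0.586^4.8704) = 12.10 m

h_f ≈ 12.1 m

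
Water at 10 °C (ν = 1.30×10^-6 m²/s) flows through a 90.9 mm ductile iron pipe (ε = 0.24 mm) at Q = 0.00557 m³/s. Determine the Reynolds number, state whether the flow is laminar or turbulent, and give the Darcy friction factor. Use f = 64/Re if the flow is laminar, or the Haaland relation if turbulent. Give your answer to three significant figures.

Re ≈ 6.00×10^4; turbulent; f ≈ 0.0273

V = 4Q/(πD²) = 0.8583 m/s
Re = VD/ν = 0.8583·0.0909/1.30×10^-6 = 6.00×10^4
Re > 4000 → turbulent; ε/D = 0.00264
Haaland: f = 0.02734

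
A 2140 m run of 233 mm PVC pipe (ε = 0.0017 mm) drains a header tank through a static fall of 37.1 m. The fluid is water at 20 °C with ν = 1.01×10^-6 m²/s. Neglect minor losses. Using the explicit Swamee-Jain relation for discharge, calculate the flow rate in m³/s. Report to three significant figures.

Q ≈ 0.105 m³/s

Swamee-Jain (Type II): Q = -0.965·√(gD⁵h_f/L)·ln[ε/(3.7D) + √(3.17ν²L/(gD³h_f))]
√(gD⁵h_f/L) = √(9.81·0.233⁵·37.1/2140) = 0.01081
ε/(3.7D) = 1.97×10^-6; √(3.17ν²L/(gD³h_f)) = 3.88×10^-5
Q = -0.965·0.01081·ln(4.074×10^-5) = 0.1054 m³/s
Check: V = 2.47 m/s, Re = 5.70×10^5, f = 0.01292, h_f = 37.0 m ≈ 37.1 m ✓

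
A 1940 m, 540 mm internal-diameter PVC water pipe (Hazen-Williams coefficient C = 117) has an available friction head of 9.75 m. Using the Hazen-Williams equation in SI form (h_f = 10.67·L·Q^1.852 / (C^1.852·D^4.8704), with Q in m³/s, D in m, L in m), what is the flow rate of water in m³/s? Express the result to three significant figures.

Rearranging: Q = [h_f·C^1.852·D^4.8704 / (10.67·L)]^(1/1.852)
Q = [9.75·117^1.852·0.540^4.8704 / (10.67·1940)]^0.540 = 0.3698 m³/s

Q ≈ 0.370 m³/s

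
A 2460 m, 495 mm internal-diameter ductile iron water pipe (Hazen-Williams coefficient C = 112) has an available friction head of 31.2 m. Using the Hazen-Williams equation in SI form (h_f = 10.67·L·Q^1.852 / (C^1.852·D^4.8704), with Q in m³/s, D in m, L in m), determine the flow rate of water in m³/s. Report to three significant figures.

Q ≈ 0.464 m³/s

Rearranging: Q = [h_f·C^1.852·D^4.8704 / (10.67·L)]^(1/1.852)
Q = [31.2·112^1.852·0.495^4.8704 / (10.67·2460)]^0.540 = 0.4642 m³/s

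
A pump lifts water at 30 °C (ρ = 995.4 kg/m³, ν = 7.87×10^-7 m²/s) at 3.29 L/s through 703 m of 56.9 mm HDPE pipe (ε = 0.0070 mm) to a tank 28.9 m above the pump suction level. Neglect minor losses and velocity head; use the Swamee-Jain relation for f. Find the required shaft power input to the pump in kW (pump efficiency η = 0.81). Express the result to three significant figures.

P_shaft ≈ 1.93 kW

V = 4Q/(πD²) = 1.294 m/s; Re = 9.35×10^4; ε/D = 1.23×10^-4; f = 0.01881
h_f = f(L/D)V²/2g = 19.83 m
Total head H = z + h_f = 28.9 + 19.83 = 48.73 m
P_hyd = ρgQH = 995.4·9.81·0.00329·48.73 = 1.565 kW
P_shaft = P_hyd/η = 1.565/0.81 = 1.933 kW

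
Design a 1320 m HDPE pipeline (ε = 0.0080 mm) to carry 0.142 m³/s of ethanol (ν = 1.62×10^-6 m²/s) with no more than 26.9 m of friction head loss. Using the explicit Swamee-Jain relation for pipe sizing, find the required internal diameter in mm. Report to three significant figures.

D ≈ 261 mm

Swamee-Jain (Type III): D = 0.66·[ε^1.25·(LQ²/(gh_f))^4.75 + ν·Q^9.4·(L/(gh_f))^5.2]^0.04
LQ²/(gh_f) = 0.1009; L/(gh_f) = 5.002
Term 1 = ε^1.25·(…)^4.75 = 7.88×10^-12; Term 2 = ν·Q^9.4·(…)^5.2 = 7.53×10^-11
D = 0.66·(7.88×10^-12 + 7.53×10^-11)^0.04 = 0.2608 m = 261 mm
Check: V = 2.66 m/s, Re = 4.28×10^5, f = 0.01390, h_f = 25.3 m ≈ 26.9 m ✓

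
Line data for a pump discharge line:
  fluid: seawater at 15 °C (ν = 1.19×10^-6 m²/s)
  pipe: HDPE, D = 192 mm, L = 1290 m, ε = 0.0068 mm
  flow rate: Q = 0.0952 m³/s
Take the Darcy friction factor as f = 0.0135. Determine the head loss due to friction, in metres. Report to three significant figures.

h_f ≈ 50.0 m

V = 4Q/(πD²) = 4·0.0952/(π·0.192²) = 3.288 m/s
h_f = f(L/D)V²/(2g) = 0.01350·(1290/0.192)·3.288²/(2·9.81) = 49.98 m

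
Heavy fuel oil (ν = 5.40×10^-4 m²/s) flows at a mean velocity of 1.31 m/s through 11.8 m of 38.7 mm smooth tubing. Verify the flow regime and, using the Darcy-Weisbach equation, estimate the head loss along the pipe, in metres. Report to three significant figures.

h_f ≈ 18.2 m

Re = VD/ν = 1.31·0.03870/5.40×10^-4 = 93.9 → laminar (Re < 2300)
f = 64/Re = 0.6817
h_f = f(L/D)V²/(2g) = 0.6817·(11.8/0.03870)·1.31²/(2·9.81) = 18.18 m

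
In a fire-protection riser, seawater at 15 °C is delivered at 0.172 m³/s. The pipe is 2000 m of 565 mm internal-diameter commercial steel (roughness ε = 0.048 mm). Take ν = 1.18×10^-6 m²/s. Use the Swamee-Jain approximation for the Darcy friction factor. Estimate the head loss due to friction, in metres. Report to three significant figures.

V = 4Q/(πD²) = 4·0.172/(π·0.565²) = 0.6860 m/s
Re = VD/ν = 0.6860·0.565/1.18×10^-6 = 3.28×10^5 → turbulent
ε/D = 0.048/565 = 8.50×10^-5
Swamee-Jain: f = 0.01510
h_f = f(L/D)V²/(2g) = 0.01510·(2000/0.565)·0.6860²/(2·9.81) = 1.282 m

h_f ≈ 1.28 m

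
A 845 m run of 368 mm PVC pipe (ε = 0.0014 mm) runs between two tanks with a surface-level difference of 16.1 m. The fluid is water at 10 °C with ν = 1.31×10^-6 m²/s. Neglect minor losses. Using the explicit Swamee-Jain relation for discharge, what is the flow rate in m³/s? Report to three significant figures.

Q ≈ 0.363 m³/s

Swamee-Jain (Type II): Q = -0.965·√(gD⁵h_f/L)·ln[ε/(3.7D) + √(3.17ν²L/(gD³h_f))]
√(gD⁵h_f/L) = √(9.81·0.368⁵·16.1/845) = 0.03552
ε/(3.7D) = 1.03×10^-6; √(3.17ν²L/(gD³h_f)) = 2.42×10^-5
Q = -0.965·0.03552·ln(2.519×10^-5) = 0.3629 m³/s
Check: V = 3.41 m/s, Re = 9.59×10^5, f = 0.01178, h_f = 16.1 m ≈ 16.1 m ✓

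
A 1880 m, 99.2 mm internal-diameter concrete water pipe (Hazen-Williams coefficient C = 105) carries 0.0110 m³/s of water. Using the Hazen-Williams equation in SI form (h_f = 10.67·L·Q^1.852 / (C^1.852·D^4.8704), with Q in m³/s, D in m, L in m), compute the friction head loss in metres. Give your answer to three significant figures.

h_f = 10.67·1880·0.0110^1.852 / (105^1.852·0.0992^4.8704) = 65.94 m

h_f ≈ 65.9 m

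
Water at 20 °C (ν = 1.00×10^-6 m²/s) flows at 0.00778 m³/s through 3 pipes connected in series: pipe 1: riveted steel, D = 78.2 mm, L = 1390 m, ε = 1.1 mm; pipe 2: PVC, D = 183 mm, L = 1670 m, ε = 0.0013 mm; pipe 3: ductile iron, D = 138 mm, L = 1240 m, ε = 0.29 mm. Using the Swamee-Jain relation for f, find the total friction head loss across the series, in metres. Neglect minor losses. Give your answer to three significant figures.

Pipe 1: V = 1.620 m/s, Re = 1.27×10^5, ε/D = 0.0141, f = 0.04327, h_1 = f(L/D)V²/2g = 102.9 m
Pipe 2: V = 0.2958 m/s, Re = 5.41×10^4, ε/D = 7.10×10^-6, f = 0.02043, h_2 = f(L/D)V²/2g = 0.8312 m
Pipe 3: V = 0.5202 m/s, Re = 7.18×10^4, ε/D = 0.00210, f = 0.02618, h_3 = f(L/D)V²/2g = 3.244 m
Series → Q common, losses add: H = Σh = 106.9 m

H ≈ 107 m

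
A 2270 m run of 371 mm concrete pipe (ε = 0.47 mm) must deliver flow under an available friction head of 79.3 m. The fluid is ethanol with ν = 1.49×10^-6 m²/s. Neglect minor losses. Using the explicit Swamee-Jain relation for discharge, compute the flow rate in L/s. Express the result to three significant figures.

Swamee-Jain (Type II): Q = -0.965·√(gD⁵h_f/L)·ln[ε/(3.7D) + √(3.17ν²L/(gD³h_f))]
√(gD⁵h_f/L) = √(9.81·0.371⁵·79.3/2270) = 0.04908
ε/(3.7D) = 3.42×10^-4; √(3.17ν²L/(gD³h_f)) = 2.01×10^-5
Q = -0.965·0.04908·ln(3.624×10^-4) = 0.3752 m³/s
Check: V = 3.47 m/s, Re = 8.64×10^5, f = 0.02120, h_f = 79.7 m ≈ 79.3 m ✓

Q ≈ 375 L/s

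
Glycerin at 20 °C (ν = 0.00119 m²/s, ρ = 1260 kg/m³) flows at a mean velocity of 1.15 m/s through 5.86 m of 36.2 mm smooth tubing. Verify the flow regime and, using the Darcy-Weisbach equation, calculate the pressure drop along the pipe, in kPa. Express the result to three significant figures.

Re = VD/ν = 1.15·0.03620/0.00119 = 35.0 → laminar (Re < 2300)
f = 64/Re = 1.829
h_f = f(L/D)V²/(2g) = 1.829·(5.86/0.03620)·1.15²/(2·9.81) = 19.96 m
Δp = ρg·h_f = 1260·9.81·19.96 = 246.7 kPa

Δp ≈ 247 kPa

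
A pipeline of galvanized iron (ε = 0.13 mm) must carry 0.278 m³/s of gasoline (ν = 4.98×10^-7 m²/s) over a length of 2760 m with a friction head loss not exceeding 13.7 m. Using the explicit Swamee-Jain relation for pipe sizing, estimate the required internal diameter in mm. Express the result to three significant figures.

D ≈ 463 mm

Swamee-Jain (Type III): D = 0.66·[ε^1.25·(LQ²/(gh_f))^4.75 + ν·Q^9.4·(L/(gh_f))^5.2]^0.04
LQ²/(gh_f) = 1.587; L/(gh_f) = 20.54
Term 1 = ε^1.25·(…)^4.75 = 1.25×10^-4; Term 2 = ν·Q^9.4·(…)^5.2 = 1.98×10^-5
D = 0.66·(1.25×10^-4 + 1.98×10^-5)^0.04 = 0.4634 m = 463 mm
Check: V = 1.65 m/s, Re = 1.53×10^6, f = 0.01532, h_f = 12.6 m ≈ 13.7 m ✓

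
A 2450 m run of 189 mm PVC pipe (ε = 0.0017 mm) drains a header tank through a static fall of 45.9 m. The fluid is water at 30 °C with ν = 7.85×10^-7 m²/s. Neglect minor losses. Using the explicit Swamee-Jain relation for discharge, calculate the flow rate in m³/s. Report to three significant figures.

Q ≈ 0.0647 m³/s

Swamee-Jain (Type II): Q = -0.965·√(gD⁵h_f/L)·ln[ε/(3.7D) + √(3.17ν²L/(gD³h_f))]
√(gD⁵h_f/L) = √(9.81·0.189⁵·45.9/2450) = 0.006658
ε/(3.7D) = 2.43×10^-6; √(3.17ν²L/(gD³h_f)) = 3.97×10^-5
Q = -0.965·0.006658·ln(4.211×10^-5) = 0.06473 m³/s
Check: V = 2.31 m/s, Re = 5.55×10^5, f = 0.01300, h_f = 45.7 m ≈ 45.9 m ✓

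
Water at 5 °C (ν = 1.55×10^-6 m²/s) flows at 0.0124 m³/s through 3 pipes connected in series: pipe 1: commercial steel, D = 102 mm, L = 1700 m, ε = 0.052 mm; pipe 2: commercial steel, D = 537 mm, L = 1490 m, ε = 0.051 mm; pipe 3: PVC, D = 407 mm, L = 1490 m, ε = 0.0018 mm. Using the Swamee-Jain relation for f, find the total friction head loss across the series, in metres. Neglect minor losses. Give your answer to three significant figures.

H ≈ 40.1 m

Pipe 1: V = 1.518 m/s, Re = 9.99×10^4, ε/D = 5.10×10^-4, f = 0.02046, h_1 = f(L/D)V²/2g = 40.03 m
Pipe 2: V = 0.05475 m/s, Re = 1.90×10^4, ε/D = 9.50×10^-5, f = 0.02639, h_2 = f(L/D)V²/2g = 0.01119 m
Pipe 3: V = 0.09531 m/s, Re = 2.50×10^4, ε/D = 4.42×10^-6, f = 0.02443, h_3 = f(L/D)V²/2g = 0.04141 m
Series → Q common, losses add: H = Σh = 40.08 m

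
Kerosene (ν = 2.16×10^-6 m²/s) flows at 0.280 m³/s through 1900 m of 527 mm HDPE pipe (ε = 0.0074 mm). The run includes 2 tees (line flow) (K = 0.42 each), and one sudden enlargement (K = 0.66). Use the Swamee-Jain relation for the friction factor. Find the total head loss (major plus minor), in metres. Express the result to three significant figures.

V = 4Q/(πD²) = 1.284 m/s; V²/2g = 0.08398 m
Re = 3.13×10^5, ε/D = 1.40×10^-5 → f = 0.01443 (Swamee-Jain)
Major: h_f = f(L/D)·V²/2g = 0.01443·3605·0.08398 = 4.369 m
Minor: ΣK = 1.50; h_m = ΣK·V²/2g = 0.1260 m
Total H_L = 4.369 + 0.1260 = 4.495 m

H_L ≈ 4.49 m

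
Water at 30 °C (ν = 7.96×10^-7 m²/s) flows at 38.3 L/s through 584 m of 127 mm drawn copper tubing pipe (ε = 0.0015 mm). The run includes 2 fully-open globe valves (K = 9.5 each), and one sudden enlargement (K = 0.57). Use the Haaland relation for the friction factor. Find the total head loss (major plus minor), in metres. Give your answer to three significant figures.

H_L ≈ 37.6 m

V = 4Q/(πD²) = 3.023 m/s; V²/2g = 0.4659 m
Re = 4.82×10^5, ε/D = 1.18×10^-5 → f = 0.01328 (Haaland)
Major: h_f = f(L/D)·V²/2g = 0.01328·4598·0.4659 = 28.45 m
Minor: ΣK = 19.6; h_m = ΣK·V²/2g = 9.118 m
Total H_L = 28.45 + 9.118 = 37.57 m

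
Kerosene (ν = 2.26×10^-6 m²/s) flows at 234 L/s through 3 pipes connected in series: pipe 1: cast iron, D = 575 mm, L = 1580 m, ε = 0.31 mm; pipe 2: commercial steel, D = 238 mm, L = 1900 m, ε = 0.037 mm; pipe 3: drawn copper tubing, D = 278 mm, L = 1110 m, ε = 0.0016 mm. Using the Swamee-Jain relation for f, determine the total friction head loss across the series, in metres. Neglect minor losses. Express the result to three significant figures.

Pipe 1: V = 0.9011 m/s, Re = 2.29×10^5, ε/D = 5.39×10^-4, f = 0.01892, h_1 = f(L/D)V²/2g = 2.152 m
Pipe 2: V = 5.260 m/s, Re = 5.54×10^5, ε/D = 1.55×10^-4, f = 0.01493, h_2 = f(L/D)V²/2g = 168.1 m
Pipe 3: V = 3.855 m/s, Re = 4.74×10^5, ε/D = 5.76×10^-6, f = 0.01331, h_3 = f(L/D)V²/2g = 40.24 m
Series → Q common, losses add: H = Σh = 210.5 m

H ≈ 210 m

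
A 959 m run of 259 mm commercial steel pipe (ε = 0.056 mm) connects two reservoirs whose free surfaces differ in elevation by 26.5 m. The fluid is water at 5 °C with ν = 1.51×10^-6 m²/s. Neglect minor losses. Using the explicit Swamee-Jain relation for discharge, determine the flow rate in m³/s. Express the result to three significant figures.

Q ≈ 0.158 m³/s

Swamee-Jain (Type II): Q = -0.965·√(gD⁵h_f/L)·ln[ε/(3.7D) + √(3.17ν²L/(gD³h_f))]
√(gD⁵h_f/L) = √(9.81·0.259⁵·26.5/959) = 0.01777
ε/(3.7D) = 5.84×10^-5; √(3.17ν²L/(gD³h_f)) = 3.92×10^-5
Q = -0.965·0.01777·ln(9.761×10^-5) = 0.1584 m³/s
Check: V = 3.01 m/s, Re = 5.16×10^5, f = 0.01562, h_f = 26.6 m ≈ 26.5 m ✓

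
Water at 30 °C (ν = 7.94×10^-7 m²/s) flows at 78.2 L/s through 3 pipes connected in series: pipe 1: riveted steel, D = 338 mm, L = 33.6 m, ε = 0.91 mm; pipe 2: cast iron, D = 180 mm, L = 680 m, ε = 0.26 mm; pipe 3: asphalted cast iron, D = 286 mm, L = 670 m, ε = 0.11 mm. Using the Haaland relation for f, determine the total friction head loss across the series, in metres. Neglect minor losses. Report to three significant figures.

Pipe 1: V = 0.8715 m/s, Re = 3.71×10^5, ε/D = 0.00269, f = 0.02579, h_1 = f(L/D)V²/2g = 0.09926 m
Pipe 2: V = 3.073 m/s, Re = 6.97×10^5, ε/D = 0.00144, f = 0.02185, h_2 = f(L/D)V²/2g = 39.74 m
Pipe 3: V = 1.217 m/s, Re = 4.38×10^5, ε/D = 3.85×10^-4, f = 0.01692, h_3 = f(L/D)V²/2g = 2.994 m
Series → Q common, losses add: H = Σh = 42.83 m

H ≈ 42.8 m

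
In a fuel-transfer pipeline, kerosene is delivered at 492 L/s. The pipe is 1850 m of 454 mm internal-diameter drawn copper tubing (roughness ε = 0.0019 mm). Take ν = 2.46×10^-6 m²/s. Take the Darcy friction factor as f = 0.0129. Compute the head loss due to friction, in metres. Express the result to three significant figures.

V = 4Q/(πD²) = 4·0.492/(π·0.454²) = 3.039 m/s
h_f = f(L/D)V²/(2g) = 0.01290·(1850/0.454)·3.039²/(2·9.81) = 24.75 m

h_f ≈ 24.7 m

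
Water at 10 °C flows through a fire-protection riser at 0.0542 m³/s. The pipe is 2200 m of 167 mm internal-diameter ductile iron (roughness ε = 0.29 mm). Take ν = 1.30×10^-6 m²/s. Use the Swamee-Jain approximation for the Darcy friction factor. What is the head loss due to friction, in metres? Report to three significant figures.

h_f ≈ 95.9 m

V = 4Q/(πD²) = 4·0.0542/(π·0.167²) = 2.474 m/s
Re = VD/ν = 2.474·0.167/1.30×10^-6 = 3.18×10^5 → turbulent
ε/D = 0.29/167 = 0.00174
Swamee-Jain: f = 0.02334
h_f = f(L/D)V²/(2g) = 0.02334·(2200/0.167)·2.474²/(2·9.81) = 95.95 m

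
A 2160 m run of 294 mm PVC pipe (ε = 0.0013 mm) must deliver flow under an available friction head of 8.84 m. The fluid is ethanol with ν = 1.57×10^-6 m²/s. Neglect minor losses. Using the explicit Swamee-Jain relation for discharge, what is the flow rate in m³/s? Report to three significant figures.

Swamee-Jain (Type II): Q = -0.965·√(gD⁵h_f/L)·ln[ε/(3.7D) + √(3.17ν²L/(gD³h_f))]
√(gD⁵h_f/L) = √(9.81·0.294⁵·8.84/2160) = 0.009391
ε/(3.7D) = 1.20×10^-6; √(3.17ν²L/(gD³h_f)) = 8.75×10^-5
Q = -0.965·0.009391·ln(8.871×10^-5) = 0.08455 m³/s
Check: V = 1.25 m/s, Re = 2.33×10^5, f = 0.01512, h_f = 8.78 m ≈ 8.84 m ✓

Q ≈ 0.0846 m³/s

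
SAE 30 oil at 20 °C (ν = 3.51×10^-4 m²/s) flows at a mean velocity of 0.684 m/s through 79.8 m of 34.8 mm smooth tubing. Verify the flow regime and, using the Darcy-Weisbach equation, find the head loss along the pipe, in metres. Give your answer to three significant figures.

h_f ≈ 51.6 m

Re = VD/ν = 0.684·0.03480/3.51×10^-4 = 67.8 → laminar (Re < 2300)
f = 64/Re = 0.9437
h_f = f(L/D)V²/(2g) = 0.9437·(79.8/0.03480)·0.684²/(2·9.81) = 51.60 m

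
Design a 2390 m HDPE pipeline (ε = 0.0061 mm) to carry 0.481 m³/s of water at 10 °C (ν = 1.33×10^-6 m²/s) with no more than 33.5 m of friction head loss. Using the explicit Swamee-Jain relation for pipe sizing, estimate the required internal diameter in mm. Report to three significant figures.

D ≈ 442 mm

Swamee-Jain (Type III): D = 0.66·[ε^1.25·(LQ²/(gh_f))^4.75 + ν·Q^9.4·(L/(gh_f))^5.2]^0.04
LQ²/(gh_f) = 1.683; L/(gh_f) = 7.273
Term 1 = ε^1.25·(…)^4.75 = 3.59×10^-6; Term 2 = ν·Q^9.4·(…)^5.2 = 4.14×10^-5
D = 0.66·(3.59×10^-6 + 4.14×10^-5)^0.04 = 0.4422 m = 442 mm
Check: V = 3.13 m/s, Re = 1.04×10^6, f = 0.01187, h_f = 32.1 m ≈ 33.5 m ✓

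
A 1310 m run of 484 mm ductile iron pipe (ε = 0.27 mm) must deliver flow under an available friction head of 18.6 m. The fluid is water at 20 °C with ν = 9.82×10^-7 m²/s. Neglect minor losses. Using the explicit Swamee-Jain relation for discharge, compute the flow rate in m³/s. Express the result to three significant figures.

Q ≈ 0.511 m³/s

Swamee-Jain (Type II): Q = -0.965·√(gD⁵h_f/L)·ln[ε/(3.7D) + √(3.17ν²L/(gD³h_f))]
√(gD⁵h_f/L) = √(9.81·0.484⁵·18.6/1310) = 0.06082
ε/(3.7D) = 1.51×10^-4; √(3.17ν²L/(gD³h_f)) = 1.39×10^-5
Q = -0.965·0.06082·ln(1.647×10^-4) = 0.5113 m³/s
Check: V = 2.78 m/s, Re = 1.37×10^6, f = 0.01755, h_f = 18.7 m ≈ 18.6 m ✓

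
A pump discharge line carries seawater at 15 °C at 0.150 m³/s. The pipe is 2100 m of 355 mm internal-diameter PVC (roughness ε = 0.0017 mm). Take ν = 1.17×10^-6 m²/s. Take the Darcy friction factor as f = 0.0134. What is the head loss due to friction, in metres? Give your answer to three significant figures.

h_f ≈ 9.28 m

V = 4Q/(πD²) = 4·0.150/(π·0.355²) = 1.515 m/s
h_f = f(L/D)V²/(2g) = 0.01340·(2100/0.355)·1.515²/(2·9.81) = 9.279 m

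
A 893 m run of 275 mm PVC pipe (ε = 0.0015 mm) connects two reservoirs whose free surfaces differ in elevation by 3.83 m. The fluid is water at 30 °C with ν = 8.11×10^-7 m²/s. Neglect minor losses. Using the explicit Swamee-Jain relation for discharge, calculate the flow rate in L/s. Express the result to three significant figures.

Swamee-Jain (Type II): Q = -0.965·√(gD⁵h_f/L)·ln[ε/(3.7D) + √(3.17ν²L/(gD³h_f))]
√(gD⁵h_f/L) = √(9.81·0.275⁵·3.83/893) = 0.008135
ε/(3.7D) = 1.47×10^-6; √(3.17ν²L/(gD³h_f)) = 4.88×10^-5
Q = -0.965·0.008135·ln(5.029×10^-5) = 0.07770 m³/s
Check: V = 1.31 m/s, Re = 4.44×10^5, f = 0.01346, h_f = 3.81 m ≈ 3.83 m ✓

Q ≈ 77.7 L/s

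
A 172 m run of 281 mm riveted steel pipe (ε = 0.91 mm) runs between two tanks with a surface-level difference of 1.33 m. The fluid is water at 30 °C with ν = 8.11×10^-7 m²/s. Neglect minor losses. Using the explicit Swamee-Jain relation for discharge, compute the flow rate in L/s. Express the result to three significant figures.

Swamee-Jain (Type II): Q = -0.965·√(gD⁵h_f/L)·ln[ε/(3.7D) + √(3.17ν²L/(gD³h_f))]
√(gD⁵h_f/L) = √(9.81·0.281⁵·1.33/172) = 0.01153
ε/(3.7D) = 8.75×10^-4; √(3.17ν²L/(gD³h_f)) = 3.52×10^-5
Q = -0.965·0.01153·ln(9.104×10^-4) = 0.07789 m³/s
Check: V = 1.26 m/s, Re = 4.35×10^5, f = 0.02715, h_f = 1.34 m ≈ 1.33 m ✓

Q ≈ 77.9 L/s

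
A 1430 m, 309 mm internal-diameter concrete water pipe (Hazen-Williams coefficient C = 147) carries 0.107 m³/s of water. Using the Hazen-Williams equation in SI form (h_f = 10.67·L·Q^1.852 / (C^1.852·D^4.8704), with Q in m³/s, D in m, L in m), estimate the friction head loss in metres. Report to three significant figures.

h_f = 10.67·1430·0.107^1.852 / (147^1.852·0.309^4.8704) = 7.180 m

h_f ≈ 7.18 m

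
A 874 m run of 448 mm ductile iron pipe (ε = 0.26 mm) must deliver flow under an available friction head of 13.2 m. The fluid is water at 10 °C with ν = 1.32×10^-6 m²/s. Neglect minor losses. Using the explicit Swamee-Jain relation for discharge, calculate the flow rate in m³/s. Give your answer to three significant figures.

Q ≈ 0.431 m³/s

Swamee-Jain (Type II): Q = -0.965·√(gD⁵h_f/L)·ln[ε/(3.7D) + √(3.17ν²L/(gD³h_f))]
√(gD⁵h_f/L) = √(9.81·0.448⁵·13.2/874) = 0.05171
ε/(3.7D) = 1.57×10^-4; √(3.17ν²L/(gD³h_f)) = 2.04×10^-5
Q = -0.965·0.05171·ln(1.772×10^-4) = 0.4310 m³/s
Check: V = 2.73 m/s, Re = 9.28×10^5, f = 0.01786, h_f = 13.3 m ≈ 13.2 m ✓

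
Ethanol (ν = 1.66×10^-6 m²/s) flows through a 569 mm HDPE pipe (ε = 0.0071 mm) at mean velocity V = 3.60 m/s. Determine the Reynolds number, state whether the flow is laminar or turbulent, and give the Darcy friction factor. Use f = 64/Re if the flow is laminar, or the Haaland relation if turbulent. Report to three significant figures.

Re = VD/ν = 3.600·0.569/1.66×10^-6 = 1.23×10^6
Re > 4000 → turbulent; ε/D = 1.25×10^-5
Haaland: f = 0.01145

Re ≈ 1.23×10^6; turbulent; f ≈ 0.0115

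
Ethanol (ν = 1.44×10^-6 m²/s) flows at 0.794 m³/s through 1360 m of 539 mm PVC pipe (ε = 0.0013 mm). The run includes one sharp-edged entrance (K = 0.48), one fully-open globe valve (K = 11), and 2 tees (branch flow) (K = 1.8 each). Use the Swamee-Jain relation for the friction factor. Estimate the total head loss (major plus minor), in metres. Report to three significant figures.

H_L ≈ 26.7 m

V = 4Q/(πD²) = 3.480 m/s; V²/2g = 0.6172 m
Re = 1.30×10^6, ε/D = 2.41×10^-6 → f = 0.01118 (Swamee-Jain)
Major: h_f = f(L/D)·V²/2g = 0.01118·2523·0.6172 = 17.41 m
Minor: ΣK = 15.1; h_m = ΣK·V²/2g = 9.307 m
Total H_L = 17.41 + 9.307 = 26.72 m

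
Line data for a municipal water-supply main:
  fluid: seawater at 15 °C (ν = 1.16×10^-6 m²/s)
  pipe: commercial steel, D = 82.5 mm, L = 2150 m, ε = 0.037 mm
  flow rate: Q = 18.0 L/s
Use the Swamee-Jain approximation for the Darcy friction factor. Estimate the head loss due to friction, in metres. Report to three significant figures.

V = 4Q/(πD²) = 4·0.0180/(π·0.0825²) = 3.367 m/s
Re = VD/ν = 3.367·0.0825/1.16×10^-6 = 2.39×10^5 → turbulent
ε/D = 0.037/82.5 = 4.48×10^-4
Swamee-Jain: f = 0.01836
h_f = f(L/D)V²/(2g) = 0.01836·(2150/0.0825)·3.367²/(2·9.81) = 276.4 m

h_f ≈ 276 m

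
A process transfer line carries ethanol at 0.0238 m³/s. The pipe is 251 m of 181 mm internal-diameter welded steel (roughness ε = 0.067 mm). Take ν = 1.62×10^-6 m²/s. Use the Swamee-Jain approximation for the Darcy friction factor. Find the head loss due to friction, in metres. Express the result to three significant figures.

V = 4Q/(πD²) = 4·0.0238/(π·0.181²) = 0.9250 m/s
Re = VD/ν = 0.9250·0.181/1.62×10^-6 = 1.03×10^5 → turbulent
ε/D = 0.067/181 = 3.70×10^-4
Swamee-Jain: f = 0.01974
h_f = f(L/D)V²/(2g) = 0.01974·(251/0.181)·0.9250²/(2·9.81) = 1.194 m

h_f ≈ 1.19 m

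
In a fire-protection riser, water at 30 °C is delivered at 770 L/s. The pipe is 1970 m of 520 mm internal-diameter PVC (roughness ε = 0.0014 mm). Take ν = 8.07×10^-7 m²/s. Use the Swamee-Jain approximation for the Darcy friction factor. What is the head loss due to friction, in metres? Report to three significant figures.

V = 4Q/(πD²) = 4·0.770/(π·0.520²) = 3.626 m/s
Re = VD/ν = 3.626·0.520/8.07×10^-7 = 2.34×10^6 → turbulent
ε/D = 0.0014/520 = 2.69×10^-6
Swamee-Jain: f = 0.01023
h_f = f(L/D)V²/(2g) = 0.01023·(1970/0.520)·3.626²/(2·9.81) = 25.96 m

h_f ≈ 26.0 m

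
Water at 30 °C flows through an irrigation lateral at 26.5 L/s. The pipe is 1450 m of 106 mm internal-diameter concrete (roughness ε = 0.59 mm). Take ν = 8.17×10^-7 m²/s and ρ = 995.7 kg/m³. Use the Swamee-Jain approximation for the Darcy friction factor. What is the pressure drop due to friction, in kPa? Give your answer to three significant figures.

Δp ≈ 1950 kPa

V = 4Q/(πD²) = 4·0.0265/(π·0.106²) = 3.003 m/s
Re = VD/ν = 3.003·0.106/8.17×10^-7 = 3.90×10^5 → turbulent
ε/D = 0.59/106 = 0.00557
Swamee-Jain: f = 0.03172
h_f = f(L/D)V²/(2g) = 0.03172·(1450/0.106)·3.003²/(2·9.81) = 199.4 m
Δp = ρg·h_f = 995.7·9.81·199.4 = 1948 kPa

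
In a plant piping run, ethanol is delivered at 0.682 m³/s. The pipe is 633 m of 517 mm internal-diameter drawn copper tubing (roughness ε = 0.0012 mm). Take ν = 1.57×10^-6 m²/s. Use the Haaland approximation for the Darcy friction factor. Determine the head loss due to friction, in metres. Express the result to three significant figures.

V = 4Q/(πD²) = 4·0.682/(π·0.517²) = 3.249 m/s
Re = VD/ν = 3.249·0.517/1.57×10^-6 = 1.07×10^6 → turbulent
ε/D = 0.0012/517 = 2.32×10^-6
Haaland: f = 0.01149
h_f = f(L/D)V²/(2g) = 0.01149·(633/0.517)·3.249²/(2·9.81) = 7.571 m

h_f ≈ 7.57 m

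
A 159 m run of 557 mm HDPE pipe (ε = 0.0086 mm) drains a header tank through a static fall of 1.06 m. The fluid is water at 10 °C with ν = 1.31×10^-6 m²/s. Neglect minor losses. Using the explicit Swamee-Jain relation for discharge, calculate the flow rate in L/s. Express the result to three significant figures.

Swamee-Jain (Type II): Q = -0.965·√(gD⁵h_f/L)·ln[ε/(3.7D) + √(3.17ν²L/(gD³h_f))]
√(gD⁵h_f/L) = √(9.81·0.557⁵·1.06/159) = 0.05921
ε/(3.7D) = 4.17×10^-6; √(3.17ν²L/(gD³h_f)) = 2.19×10^-5
Q = -0.965·0.05921·ln(2.611×10^-5) = 0.6030 m³/s
Check: V = 2.47 m/s, Re = 1.05×10^6, f = 0.01189, h_f = 1.06 m ≈ 1.06 m ✓

Q ≈ 603 L/s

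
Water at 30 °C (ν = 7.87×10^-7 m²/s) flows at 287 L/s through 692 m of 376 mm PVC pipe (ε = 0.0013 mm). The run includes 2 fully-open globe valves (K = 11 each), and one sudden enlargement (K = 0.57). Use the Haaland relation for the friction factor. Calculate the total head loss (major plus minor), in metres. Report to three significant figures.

H_L ≈ 14.7 m

V = 4Q/(πD²) = 2.585 m/s; V²/2g = 0.3405 m
Re = 1.23×10^6, ε/D = 3.46×10^-6 → f = 0.01125 (Haaland)
Major: h_f = f(L/D)·V²/2g = 0.01125·1840·0.3405 = 7.052 m
Minor: ΣK = 22.6; h_m = ΣK·V²/2g = 7.685 m
Total H_L = 7.052 + 7.685 = 14.74 m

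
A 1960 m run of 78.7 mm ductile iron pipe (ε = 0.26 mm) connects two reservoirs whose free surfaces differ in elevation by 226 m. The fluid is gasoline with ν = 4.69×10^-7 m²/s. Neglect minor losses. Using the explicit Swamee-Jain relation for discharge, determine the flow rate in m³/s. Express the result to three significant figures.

Swamee-Jain (Type II): Q = -0.965·√(gD⁵h_f/L)·ln[ε/(3.7D) + √(3.17ν²L/(gD³h_f))]
√(gD⁵h_f/L) = √(9.81·0.0787⁵·226/1960) = 0.001848
ε/(3.7D) = 8.93×10^-4; √(3.17ν²L/(gD³h_f)) = 3.56×10^-5
Q = -0.965·0.001848·ln(9.284×10^-4) = 0.01245 m³/s
Check: V = 2.56 m/s, Re = 4.30×10^5, f = 0.02730, h_f = 227 m ≈ 226 m ✓

Q ≈ 0.0125 m³/s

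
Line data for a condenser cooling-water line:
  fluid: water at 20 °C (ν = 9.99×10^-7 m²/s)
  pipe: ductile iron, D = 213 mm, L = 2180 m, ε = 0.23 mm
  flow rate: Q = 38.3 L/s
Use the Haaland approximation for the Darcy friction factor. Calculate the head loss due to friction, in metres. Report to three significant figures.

h_f ≈ 12.7 m

V = 4Q/(πD²) = 4·0.0383/(π·0.213²) = 1.075 m/s
Re = VD/ν = 1.075·0.213/9.99×10^-7 = 2.29×10^5 → turbulent
ε/D = 0.23/213 = 0.00108
Haaland: f = 0.02109
h_f = f(L/D)V²/(2g) = 0.02109·(2180/0.213)·1.075²/(2·9.81) = 12.71 m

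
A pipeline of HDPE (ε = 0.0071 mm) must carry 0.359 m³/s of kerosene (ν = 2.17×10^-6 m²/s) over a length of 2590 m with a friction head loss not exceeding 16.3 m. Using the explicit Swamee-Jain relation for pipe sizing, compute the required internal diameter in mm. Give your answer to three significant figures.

Swamee-Jain (Type III): D = 0.66·[ε^1.25·(LQ²/(gh_f))^4.75 + ν·Q^9.4·(L/(gh_f))^5.2]^0.04
LQ²/(gh_f) = 2.088; L/(gh_f) = 16.20
Term 1 = ε^1.25·(…)^4.75 = 1.21×10^-5; Term 2 = ν·Q^9.4·(…)^5.2 = 2.78×10^-4
D = 0.66·(1.21×10^-5 + 2.78×10^-4)^0.04 = 0.4765 m = 476 mm
Check: V = 2.01 m/s, Re = 4.42×10^5, f = 0.01360, h_f = 15.3 m ≈ 16.3 m ✓

D ≈ 476 mm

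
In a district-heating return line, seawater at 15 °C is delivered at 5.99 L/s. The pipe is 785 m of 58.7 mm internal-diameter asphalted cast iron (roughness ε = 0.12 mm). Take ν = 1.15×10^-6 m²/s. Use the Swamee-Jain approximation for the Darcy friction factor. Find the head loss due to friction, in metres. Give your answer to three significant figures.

h_f ≈ 84.4 m

V = 4Q/(πD²) = 4·0.00599/(π·0.0587²) = 2.213 m/s
Re = VD/ν = 2.213·0.0587/1.15×10^-6 = 1.13×10^5 → turbulent
ε/D = 0.12/58.7 = 0.00204
Swamee-Jain: f = 0.02527
h_f = f(L/D)V²/(2g) = 0.02527·(785/0.0587)·2.213²/(2·9.81) = 84.37 m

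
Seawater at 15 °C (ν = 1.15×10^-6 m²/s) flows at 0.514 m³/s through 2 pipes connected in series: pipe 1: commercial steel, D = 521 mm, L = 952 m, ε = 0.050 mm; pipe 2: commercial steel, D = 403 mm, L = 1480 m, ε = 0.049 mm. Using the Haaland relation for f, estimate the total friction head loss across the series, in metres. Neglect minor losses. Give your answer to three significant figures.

Pipe 1: V = 2.411 m/s, Re = 1.09×10^6, ε/D = 9.60×10^-5, f = 0.01317, h_1 = f(L/D)V²/2g = 7.131 m
Pipe 2: V = 4.030 m/s, Re = 1.41×10^6, ε/D = 1.22×10^-4, f = 0.01333, h_2 = f(L/D)V²/2g = 40.52 m
Series → Q common, losses add: H = Σh = 47.66 m

H ≈ 47.7 m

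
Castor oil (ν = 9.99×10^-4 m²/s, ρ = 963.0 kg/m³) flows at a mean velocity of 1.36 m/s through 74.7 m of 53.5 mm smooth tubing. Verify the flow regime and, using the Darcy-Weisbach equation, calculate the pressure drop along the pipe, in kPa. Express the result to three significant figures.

Re = VD/ν = 1.36·0.05350/9.99×10^-4 = 72.8 → laminar (Re < 2300)
f = 64/Re = 0.8787
h_f = f(L/D)V²/(2g) = 0.8787·(74.7/0.05350)·1.36²/(2·9.81) = 115.7 m
Δp = ρg·h_f = 963.0·9.81·115.7 = 1093 kPa

Δp ≈ 1090 kPa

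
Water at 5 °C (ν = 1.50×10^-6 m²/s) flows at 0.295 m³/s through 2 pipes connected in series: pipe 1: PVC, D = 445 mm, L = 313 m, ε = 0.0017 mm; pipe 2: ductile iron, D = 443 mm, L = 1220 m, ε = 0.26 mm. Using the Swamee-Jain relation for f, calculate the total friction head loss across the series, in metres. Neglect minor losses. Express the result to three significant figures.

Pipe 1: V = 1.897 m/s, Re = 5.63×10^5, ε/D = 3.82×10^-6, f = 0.01289, h_1 = f(L/D)V²/2g = 1.662 m
Pipe 2: V = 1.914 m/s, Re = 5.65×10^5, ε/D = 5.87×10^-4, f = 0.01820, h_2 = f(L/D)V²/2g = 9.359 m
Series → Q common, losses add: H = Σh = 11.02 m

H ≈ 11.0 m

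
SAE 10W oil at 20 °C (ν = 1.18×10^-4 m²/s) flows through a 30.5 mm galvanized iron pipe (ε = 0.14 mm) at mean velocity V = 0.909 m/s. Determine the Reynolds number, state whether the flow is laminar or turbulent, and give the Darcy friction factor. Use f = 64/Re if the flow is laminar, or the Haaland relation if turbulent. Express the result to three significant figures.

Re ≈ 235; laminar; f = 64/Re ≈ 0.272

Re = VD/ν = 0.9090·0.0305/1.18×10^-4 = 235
Re < 2300 → laminar → f = 64/Re = 0.2724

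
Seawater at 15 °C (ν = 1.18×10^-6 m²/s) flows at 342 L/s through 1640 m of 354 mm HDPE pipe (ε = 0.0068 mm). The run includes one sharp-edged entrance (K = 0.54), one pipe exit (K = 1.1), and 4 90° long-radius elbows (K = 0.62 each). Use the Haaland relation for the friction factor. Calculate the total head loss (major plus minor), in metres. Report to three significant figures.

H_L ≈ 36.4 m

V = 4Q/(πD²) = 3.475 m/s; V²/2g = 0.6154 m
Re = 1.04×10^6, ε/D = 1.92×10^-5 → f = 0.01188 (Haaland)
Major: h_f = f(L/D)·V²/2g = 0.01188·4633·0.6154 = 33.86 m
Minor: ΣK = 4.12; h_m = ΣK·V²/2g = 2.535 m
Total H_L = 33.86 + 2.535 = 36.39 m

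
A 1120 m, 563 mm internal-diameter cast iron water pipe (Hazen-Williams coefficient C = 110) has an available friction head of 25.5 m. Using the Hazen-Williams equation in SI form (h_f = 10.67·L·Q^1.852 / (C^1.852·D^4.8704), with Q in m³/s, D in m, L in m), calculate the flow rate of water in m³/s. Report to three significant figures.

Q ≈ 0.877 m³/s

Rearranging: Q = [h_f·C^1.852·D^4.8704 / (10.67·L)]^(1/1.852)
Q = [25.5·110^1.852·0.563^4.8704 / (10.67·1120)]^0.540 = 0.8773 m³/s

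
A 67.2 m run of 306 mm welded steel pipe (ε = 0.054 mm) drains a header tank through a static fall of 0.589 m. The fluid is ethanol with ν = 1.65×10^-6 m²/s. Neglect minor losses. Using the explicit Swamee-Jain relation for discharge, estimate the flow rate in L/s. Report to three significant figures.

Q ≈ 134 L/s

Swamee-Jain (Type II): Q = -0.965·√(gD⁵h_f/L)·ln[ε/(3.7D) + √(3.17ν²L/(gD³h_f))]
√(gD⁵h_f/L) = √(9.81·0.306⁵·0.589/67.2) = 0.01519
ε/(3.7D) = 4.77×10^-5; √(3.17ν²L/(gD³h_f)) = 5.92×10^-5
Q = -0.965·0.01519·ln(1.069×10^-4) = 0.1340 m³/s
Check: V = 1.82 m/s, Re = 3.38×10^5, f = 0.01590, h_f = 0.591 m ≈ 0.589 m ✓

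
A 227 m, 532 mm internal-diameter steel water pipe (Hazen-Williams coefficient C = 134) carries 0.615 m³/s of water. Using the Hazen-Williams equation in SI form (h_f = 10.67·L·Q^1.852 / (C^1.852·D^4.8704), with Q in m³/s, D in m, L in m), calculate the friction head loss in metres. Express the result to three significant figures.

h_f ≈ 2.45 m

h_f = 10.67·227·0.615^1.852 / (134^1.852·0.532^4.8704) = 2.447 m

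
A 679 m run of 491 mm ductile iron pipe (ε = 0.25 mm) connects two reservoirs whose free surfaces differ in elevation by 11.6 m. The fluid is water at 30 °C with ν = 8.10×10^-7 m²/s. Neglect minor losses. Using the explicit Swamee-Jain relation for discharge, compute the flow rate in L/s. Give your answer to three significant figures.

Swamee-Jain (Type II): Q = -0.965·√(gD⁵h_f/L)·ln[ε/(3.7D) + √(3.17ν²L/(gD³h_f))]
√(gD⁵h_f/L) = √(9.81·0.491⁵·11.6/679) = 0.06916
ε/(3.7D) = 1.38×10^-4; √(3.17ν²L/(gD³h_f)) = 1.02×10^-5
Q = -0.965·0.06916·ln(1.479×10^-4) = 0.5886 m³/s
Check: V = 3.11 m/s, Re = 1.88×10^6, f = 0.01711, h_f = 11.7 m ≈ 11.6 m ✓

Q ≈ 589 L/s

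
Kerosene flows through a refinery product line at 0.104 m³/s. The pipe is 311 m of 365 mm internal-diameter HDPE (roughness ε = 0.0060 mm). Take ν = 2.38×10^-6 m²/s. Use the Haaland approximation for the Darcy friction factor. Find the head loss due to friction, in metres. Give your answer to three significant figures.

h_f ≈ 0.705 m

V = 4Q/(πD²) = 4·0.104/(π·0.365²) = 0.9939 m/s
Re = VD/ν = 0.9939·0.365/2.38×10^-6 = 1.52×10^5 → turbulent
ε/D = 0.0060/365 = 1.64×10^-5
Haaland: f = 0.01644
h_f = f(L/D)V²/(2g) = 0.01644·(311/0.365)·0.9939²/(2·9.81) = 0.7052 m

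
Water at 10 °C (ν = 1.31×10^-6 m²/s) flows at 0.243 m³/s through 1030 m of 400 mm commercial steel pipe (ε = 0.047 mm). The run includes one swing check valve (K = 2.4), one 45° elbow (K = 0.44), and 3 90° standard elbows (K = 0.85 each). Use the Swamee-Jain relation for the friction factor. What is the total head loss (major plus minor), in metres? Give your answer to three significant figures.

H_L ≈ 8.10 m

V = 4Q/(πD²) = 1.934 m/s; V²/2g = 0.1906 m
Re = 5.90×10^5, ε/D = 1.17×10^-4 → f = 0.01442 (Swamee-Jain)
Major: h_f = f(L/D)·V²/2g = 0.01442·2575·0.1906 = 7.074 m
Minor: ΣK = 5.39; h_m = ΣK·V²/2g = 1.027 m
Total H_L = 7.074 + 1.027 = 8.102 m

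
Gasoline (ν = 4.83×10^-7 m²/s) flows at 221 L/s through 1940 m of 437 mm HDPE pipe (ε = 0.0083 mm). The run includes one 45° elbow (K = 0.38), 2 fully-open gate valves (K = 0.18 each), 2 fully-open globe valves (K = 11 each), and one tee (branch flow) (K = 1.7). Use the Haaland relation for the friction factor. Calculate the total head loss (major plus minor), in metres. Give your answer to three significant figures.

H_L ≈ 8.34 m

V = 4Q/(πD²) = 1.473 m/s; V²/2g = 0.1107 m
Re = 1.33×10^6, ε/D = 1.90×10^-5 → f = 0.01148 (Haaland)
Major: h_f = f(L/D)·V²/2g = 0.01148·4439·0.1107 = 5.638 m
Minor: ΣK = 24.4; h_m = ΣK·V²/2g = 2.704 m
Total H_L = 5.638 + 2.704 = 8.343 m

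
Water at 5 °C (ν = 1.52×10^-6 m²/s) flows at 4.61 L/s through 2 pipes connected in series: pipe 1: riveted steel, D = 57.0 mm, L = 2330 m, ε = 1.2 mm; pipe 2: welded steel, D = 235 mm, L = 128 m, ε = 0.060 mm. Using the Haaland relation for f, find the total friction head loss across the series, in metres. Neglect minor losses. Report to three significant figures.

Pipe 1: V = 1.807 m/s, Re = 6.77×10^4, ε/D = 0.0211, f = 0.05025, h_1 = f(L/D)V²/2g = 341.7 m
Pipe 2: V = 0.1063 m/s, Re = 1.64×10^4, ε/D = 2.55×10^-4, f = 0.02746, h_2 = f(L/D)V²/2g = 0.008611 m
Series → Q common, losses add: H = Σh = 341.7 m

H ≈ 342 m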